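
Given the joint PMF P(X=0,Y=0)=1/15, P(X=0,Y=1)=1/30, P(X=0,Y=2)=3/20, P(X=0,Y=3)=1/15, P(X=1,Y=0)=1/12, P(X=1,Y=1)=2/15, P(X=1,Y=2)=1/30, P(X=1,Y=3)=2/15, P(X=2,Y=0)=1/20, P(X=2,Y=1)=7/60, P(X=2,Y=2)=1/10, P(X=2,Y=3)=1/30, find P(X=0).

P(X=0) = P(X=0,Y=0) + P(X=0,Y=1) + P(X=0,Y=2) + P(X=0,Y=3)
= 1/15 + 1/30 + 3/20 + 1/15
= 19/60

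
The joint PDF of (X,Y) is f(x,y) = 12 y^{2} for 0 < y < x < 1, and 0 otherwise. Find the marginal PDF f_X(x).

f_X(x) = ∫_0^x 12 y^{2} dy = 4 x^{3}
for 0 < x < 1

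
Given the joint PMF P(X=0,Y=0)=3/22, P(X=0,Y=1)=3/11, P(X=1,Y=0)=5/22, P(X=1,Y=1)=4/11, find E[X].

First find marginal of X:
P(X=0) = 9/22
P(X=1) = 13/22
E[X] = 0 × 9/22 + 1 × 13/22 = 13/22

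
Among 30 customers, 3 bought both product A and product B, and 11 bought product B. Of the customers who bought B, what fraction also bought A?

P(A ∩ B) = 3/30 = 1/10
P(B) = 11/30
P(A|B) = P(A ∩ B) / P(B) = (1/10) / (11/30) = 3/11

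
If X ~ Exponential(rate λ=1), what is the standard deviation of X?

For X ~ Exponential(rate λ=1):
Var(X) = 1
SD(X) = √(Var(X)) = √(1) = 1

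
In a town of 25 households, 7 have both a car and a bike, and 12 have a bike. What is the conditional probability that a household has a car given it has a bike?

P(A ∩ B) = 7/25
P(B) = 12/25
P(A|B) = P(A ∩ B) / P(B) = (7/25) / (12/25) = 7/12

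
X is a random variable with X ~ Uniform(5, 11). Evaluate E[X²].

Using the identity E[X²] = Var(X) + (E[X])²:
E[X] = 8
Var(X) = 3
E[X²] = 3 + (8)²
= 67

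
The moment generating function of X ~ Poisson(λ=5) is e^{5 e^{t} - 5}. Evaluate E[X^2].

To find E[X^2], compute M^(2)(0):
M^(1)(t) = 5 e^{t} e^{5 e^{t} - 5}
M^(2)(t) = 25 e^{2 t} e^{5 e^{t} - 5} + 5 e^{t} e^{5 e^{t} - 5}
M^(2)(0) = 30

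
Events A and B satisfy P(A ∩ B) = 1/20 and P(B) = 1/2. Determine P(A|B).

P(A|B) = P(A ∩ B) / P(B)
= (1/20) / (1/2)
= 1/10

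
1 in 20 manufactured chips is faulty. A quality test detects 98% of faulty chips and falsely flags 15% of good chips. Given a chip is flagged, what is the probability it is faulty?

Let D = the rare event, + = positive/flagged.
P(D) = 1/20
P(+|D) = 98/100 = 49/50
P(+|D') = 15/100 = 3/20
P(+) = P(+|D)P(D) + P(+|D')P(D')
     = \frac{49}{50} × \frac{1}{20} + \frac{3}{20} × \frac{19}{20}
     = \frac{383}{2000}
P(D|+) = P(+|D)P(D)/P(+) = \frac{98}{383}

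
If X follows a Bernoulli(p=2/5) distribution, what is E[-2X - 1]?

For X ~ Bernoulli(p=2/5):
E[X] = \frac{2}{5}
E[-2X - 1] = -2 × E[X] - 1 = - \frac{9}{5}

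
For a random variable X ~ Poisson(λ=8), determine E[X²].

Using the identity E[X²] = Var(X) + (E[X])²:
E[X] = 8
Var(X) = 8
E[X²] = 8 + (8)²
= 72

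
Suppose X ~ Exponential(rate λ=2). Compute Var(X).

For X ~ Exponential(rate λ=2):
Var(X) = \frac{1}{4}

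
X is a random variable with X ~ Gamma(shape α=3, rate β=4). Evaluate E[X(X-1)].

E[X(X-1)] = E[X² - X] = E[X²] - E[X]
E[X] = \frac{3}{4}
E[X²] = Var(X) + (E[X])² = \frac{3}{16} + (\frac{3}{4})² = \frac{3}{4}
E[X(X-1)] = \frac{3}{4} - \frac{3}{4} = 0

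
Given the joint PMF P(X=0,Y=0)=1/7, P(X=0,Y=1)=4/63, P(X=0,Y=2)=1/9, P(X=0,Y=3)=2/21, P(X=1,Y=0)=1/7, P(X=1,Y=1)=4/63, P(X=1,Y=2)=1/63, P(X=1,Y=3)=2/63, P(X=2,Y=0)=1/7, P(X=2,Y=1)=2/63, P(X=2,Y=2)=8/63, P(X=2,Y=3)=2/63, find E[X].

First find marginal of X:
P(X=0) = 26/63
P(X=1) = 16/63
P(X=2) = 1/3
E[X] = 0 × 26/63 + 1 × 16/63 + 2 × 1/3 = 58/63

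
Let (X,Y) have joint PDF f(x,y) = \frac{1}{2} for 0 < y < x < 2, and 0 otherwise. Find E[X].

f_X(x) = ∫_0^x \frac{1}{2} dy = \frac{x}{2}
E[X] = ∫_0^2 x × (\frac{x}{2}) dx = \frac{4}{3}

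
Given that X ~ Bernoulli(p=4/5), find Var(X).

For X ~ Bernoulli(p=4/5):
Var(X) = \frac{4}{25}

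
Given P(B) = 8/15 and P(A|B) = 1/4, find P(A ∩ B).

By definition, P(A|B) = P(A ∩ B) / P(B)
So P(A ∩ B) = P(A|B) × P(B)
= 1/4 × 8/15
= 2/15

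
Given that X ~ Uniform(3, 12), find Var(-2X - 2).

For X ~ Uniform(3, 12):
Var(X) = \frac{27}{4}
Var(-2X - 2) = (-2)² × Var(X) = 4 × \frac{27}{4} = 27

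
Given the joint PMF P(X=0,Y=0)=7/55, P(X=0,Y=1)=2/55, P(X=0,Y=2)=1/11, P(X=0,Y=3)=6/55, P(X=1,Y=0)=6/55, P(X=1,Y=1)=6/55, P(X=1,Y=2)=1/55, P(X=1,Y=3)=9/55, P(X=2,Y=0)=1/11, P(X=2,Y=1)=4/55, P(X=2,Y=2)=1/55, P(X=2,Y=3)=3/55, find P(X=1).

P(X=1) = P(X=1,Y=0) + P(X=1,Y=1) + P(X=1,Y=2) + P(X=1,Y=3)
= 6/55 + 6/55 + 1/55 + 9/55
= 2/5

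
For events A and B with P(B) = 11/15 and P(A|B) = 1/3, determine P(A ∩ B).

By definition, P(A|B) = P(A ∩ B) / P(B)
So P(A ∩ B) = P(A|B) × P(B)
= 1/3 × 11/15
= 11/45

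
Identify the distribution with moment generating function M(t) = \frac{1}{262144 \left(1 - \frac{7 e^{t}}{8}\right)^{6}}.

The MGF M(t) = \frac{1}{262144 \left(1 - \frac{7 e^{t}}{8}\right)^{6}} is the standard form for the NegativeBinomial distribution.
Comparing with the known MGF formula identifies: NegBin(r=6, p=1/8), X = failures before r-th success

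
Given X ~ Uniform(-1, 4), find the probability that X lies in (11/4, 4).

P(11/4 < X < 4) = ∫_{11/4}^{4} f(x) dx
where f(x) = \frac{1}{5}
= \frac{1}{4}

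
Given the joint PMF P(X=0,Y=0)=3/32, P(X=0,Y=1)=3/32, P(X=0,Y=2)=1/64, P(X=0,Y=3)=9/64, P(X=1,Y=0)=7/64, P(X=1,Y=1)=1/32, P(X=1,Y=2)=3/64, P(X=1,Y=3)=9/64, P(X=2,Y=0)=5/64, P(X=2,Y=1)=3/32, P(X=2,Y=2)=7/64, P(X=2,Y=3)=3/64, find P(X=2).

P(X=2) = P(X=2,Y=0) + P(X=2,Y=1) + P(X=2,Y=2) + P(X=2,Y=3)
= 5/64 + 3/32 + 7/64 + 3/64
= 21/64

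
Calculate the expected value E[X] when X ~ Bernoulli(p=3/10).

For X ~ Bernoulli(p=3/10), the expected value is:
E[X] = \frac{3}{10}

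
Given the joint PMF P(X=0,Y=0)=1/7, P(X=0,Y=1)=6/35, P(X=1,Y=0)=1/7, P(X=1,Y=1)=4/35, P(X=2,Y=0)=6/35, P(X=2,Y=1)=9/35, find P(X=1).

P(X=1) = P(X=1,Y=0) + P(X=1,Y=1)
= 1/7 + 4/35
= 9/35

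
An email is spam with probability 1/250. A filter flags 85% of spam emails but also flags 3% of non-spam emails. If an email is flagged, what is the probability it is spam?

Let D = the rare event, + = positive/flagged.
P(D) = 1/250
P(+|D) = 85/100 = 17/20
P(+|D') = 3/100
P(+) = P(+|D)P(D) + P(+|D')P(D')
     = \frac{17}{20} × \frac{1}{250} + \frac{3}{100} × \frac{249}{250}
     = \frac{104}{3125}
P(D|+) = P(+|D)P(D)/P(+) = \frac{85}{832}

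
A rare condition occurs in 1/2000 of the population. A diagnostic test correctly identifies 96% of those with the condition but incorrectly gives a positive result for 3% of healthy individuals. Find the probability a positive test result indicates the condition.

Let D = the rare event, + = positive/flagged.
P(D) = 1/2000
P(+|D) = 96/100 = 24/25
P(+|D') = 3/100
P(+) = P(+|D)P(D) + P(+|D')P(D')
     = \frac{24}{25} × \frac{1}{2000} + \frac{3}{100} × \frac{1999}{2000}
     = \frac{6093}{200000}
P(D|+) = P(+|D)P(D)/P(+) = \frac{32}{2031}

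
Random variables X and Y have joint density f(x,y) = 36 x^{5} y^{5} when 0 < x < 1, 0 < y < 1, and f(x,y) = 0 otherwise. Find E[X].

E[X] = ∫_0^1 ∫_0^1 x × f(x,y) dy dx
= ∫_0^1 ∫_0^1 x × (36 x^{5} y^{5}) dy dx
= \frac{6}{7}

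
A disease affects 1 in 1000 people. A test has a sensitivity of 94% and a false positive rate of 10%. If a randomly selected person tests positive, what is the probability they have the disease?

Let D = the rare event, + = positive/flagged.
P(D) = 1/1000
P(+|D) = 94/100 = 47/50
P(+|D') = 10/100 = 1/10
P(+) = P(+|D)P(D) + P(+|D')P(D')
     = \frac{47}{50} × \frac{1}{1000} + \frac{1}{10} × \frac{999}{1000}
     = \frac{2521}{25000}
P(D|+) = P(+|D)P(D)/P(+) = \frac{47}{5042}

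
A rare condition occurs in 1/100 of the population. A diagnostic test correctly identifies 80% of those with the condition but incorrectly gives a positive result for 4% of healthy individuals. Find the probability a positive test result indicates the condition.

Let D = the rare event, + = positive/flagged.
P(D) = 1/100
P(+|D) = 80/100 = 4/5
P(+|D') = 4/100 = 1/25
P(+) = P(+|D)P(D) + P(+|D')P(D')
     = \frac{4}{5} × \frac{1}{100} + \frac{1}{25} × \frac{99}{100}
     = \frac{119}{2500}
P(D|+) = P(+|D)P(D)/P(+) = \frac{20}{119}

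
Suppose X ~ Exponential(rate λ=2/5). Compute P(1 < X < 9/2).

P(1 < X < 9/2) = ∫_{1}^{9/2} f(x) dx
where f(x) = \frac{2 e^{- \frac{2 x}{5}}}{5}
= - \frac{1 - e^{\frac{7}{5}}}{e^{\frac{9}{5}}}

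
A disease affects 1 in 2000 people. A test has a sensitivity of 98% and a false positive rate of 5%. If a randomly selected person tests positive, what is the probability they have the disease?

Let D = the rare event, + = positive/flagged.
P(D) = 1/2000
P(+|D) = 98/100 = 49/50
P(+|D') = 5/100 = 1/20
P(+) = P(+|D)P(D) + P(+|D')P(D')
     = \frac{49}{50} × \frac{1}{2000} + \frac{1}{20} × \frac{1999}{2000}
     = \frac{10093}{200000}
P(D|+) = P(+|D)P(D)/P(+) = \frac{98}{10093}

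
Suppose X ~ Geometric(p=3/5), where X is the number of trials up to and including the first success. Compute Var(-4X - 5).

For X ~ Geometric(p=3/5), where X is the number of trials up to and including the first success:
Var(X) = \frac{10}{9}
Var(-4X - 5) = (-4)² × Var(X) = 16 × \frac{10}{9} = \frac{160}{9}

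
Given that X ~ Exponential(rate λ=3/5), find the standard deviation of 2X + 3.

For X ~ Exponential(rate λ=3/5):
Var(X) = \frac{25}{9}
SD(X) = √(Var(X)) = √(\frac{25}{9}) = \frac{5}{3}
SD(2X + 3) = |2| × SD(X) = 2 × \frac{5}{3} = \frac{10}{3}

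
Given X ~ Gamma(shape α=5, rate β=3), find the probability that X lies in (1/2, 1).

P(1/2 < X < 1) = ∫_{1/2}^{1} f(x) dx
where f(x) = \frac{81 x^{4} e^{- 3 x}}{8}
= - \frac{131}{8 e^{3}} + \frac{563}{128 e^{\frac{3}{2}}}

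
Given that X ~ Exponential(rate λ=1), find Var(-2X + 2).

For X ~ Exponential(rate λ=1):
Var(X) = 1
Var(-2X + 2) = (-2)² × Var(X) = 4 × 1 = 4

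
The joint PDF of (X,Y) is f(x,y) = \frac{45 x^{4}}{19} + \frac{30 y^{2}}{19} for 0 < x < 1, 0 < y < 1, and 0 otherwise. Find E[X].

E[X] = ∫_0^1 ∫_0^1 x × f(x,y) dy dx
= ∫_0^1 ∫_0^1 x × (\frac{45 x^{4}}{19} + \frac{30 y^{2}}{19}) dy dx
= \frac{25}{38}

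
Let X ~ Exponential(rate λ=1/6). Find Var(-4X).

For X ~ Exponential(rate λ=1/6):
Var(X) = 36
Var(-4X) = (-4)² × Var(X) = 16 × 36 = 576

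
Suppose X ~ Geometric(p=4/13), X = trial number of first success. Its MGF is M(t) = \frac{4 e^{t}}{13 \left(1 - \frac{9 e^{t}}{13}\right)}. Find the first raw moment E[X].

To find E[X], compute M^(1)(0):
M^(1)(t) = \frac{4 e^{t}}{13 \left(1 - \frac{9 e^{t}}{13}\right)} + \frac{36 e^{2 t}}{169 \left(1 - \frac{9 e^{t}}{13}\right)^{2}}
M^(1)(0) = \frac{13}{4}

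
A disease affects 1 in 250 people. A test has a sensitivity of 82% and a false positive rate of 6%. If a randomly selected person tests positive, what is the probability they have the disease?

Let D = the rare event, + = positive/flagged.
P(D) = 1/250
P(+|D) = 82/100 = 41/50
P(+|D') = 6/100 = 3/50
P(+) = P(+|D)P(D) + P(+|D')P(D')
     = \frac{41}{50} × \frac{1}{250} + \frac{3}{50} × \frac{249}{250}
     = \frac{197}{3125}
P(D|+) = P(+|D)P(D)/P(+) = \frac{41}{788}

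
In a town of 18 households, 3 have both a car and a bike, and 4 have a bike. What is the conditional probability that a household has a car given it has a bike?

P(A ∩ B) = 3/18 = 1/6
P(B) = 4/18 = 2/9
P(A|B) = P(A ∩ B) / P(B) = (1/6) / (2/9) = 3/4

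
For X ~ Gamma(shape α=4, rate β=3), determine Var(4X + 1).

For X ~ Gamma(shape α=4, rate β=3):
Var(X) = \frac{4}{9}
Var(4X + 1) = (4)² × Var(X) = 16 × \frac{4}{9} = \frac{64}{9}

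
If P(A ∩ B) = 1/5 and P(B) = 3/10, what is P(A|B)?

P(A|B) = P(A ∩ B) / P(B)
= (1/5) / (3/10)
= 2/3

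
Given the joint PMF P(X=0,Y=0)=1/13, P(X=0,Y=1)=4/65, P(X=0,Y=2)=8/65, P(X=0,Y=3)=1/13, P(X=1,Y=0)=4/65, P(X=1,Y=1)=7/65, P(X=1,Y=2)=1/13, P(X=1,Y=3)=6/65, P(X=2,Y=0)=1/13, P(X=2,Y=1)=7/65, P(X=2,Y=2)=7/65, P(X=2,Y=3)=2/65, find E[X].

First find marginal of X:
P(X=0) = 22/65
P(X=1) = 22/65
P(X=2) = 21/65
E[X] = 0 × 22/65 + 1 × 22/65 + 2 × 21/65 = 64/65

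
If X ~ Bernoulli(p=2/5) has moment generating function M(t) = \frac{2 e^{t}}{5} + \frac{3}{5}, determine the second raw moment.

To find E[X^2], compute M^(2)(0):
M^(1)(t) = \frac{2 e^{t}}{5}
M^(2)(t) = \frac{2 e^{t}}{5}
M^(2)(0) = \frac{2}{5}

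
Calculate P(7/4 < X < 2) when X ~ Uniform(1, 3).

P(7/4 < X < 2) = ∫_{7/4}^{2} f(x) dx
where f(x) = \frac{1}{2}
= \frac{1}{8}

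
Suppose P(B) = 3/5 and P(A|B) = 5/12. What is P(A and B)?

By definition, P(A|B) = P(A ∩ B) / P(B)
So P(A ∩ B) = P(A|B) × P(B)
= 5/12 × 3/5
= 1/4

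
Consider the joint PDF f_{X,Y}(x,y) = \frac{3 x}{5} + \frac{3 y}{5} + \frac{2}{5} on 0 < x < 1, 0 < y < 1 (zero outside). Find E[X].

E[X] = ∫_0^1 ∫_0^1 x × f(x,y) dy dx
= ∫_0^1 ∫_0^1 x × (\frac{3 x}{5} + \frac{3 y}{5} + \frac{2}{5}) dy dx
= \frac{11}{20}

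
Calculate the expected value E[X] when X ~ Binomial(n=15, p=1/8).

For X ~ Binomial(n=15, p=1/8), the expected value is:
E[X] = \frac{15}{8}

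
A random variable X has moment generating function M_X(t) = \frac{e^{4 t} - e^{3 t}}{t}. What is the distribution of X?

The MGF M(t) = \frac{e^{4 t} - e^{3 t}}{t} is the standard form for the Uniform distribution.
Comparing with the known MGF formula identifies: Uniform(3, 4)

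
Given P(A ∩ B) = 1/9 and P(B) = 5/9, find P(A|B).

P(A|B) = P(A ∩ B) / P(B)
= (1/9) / (5/9)
= 1/5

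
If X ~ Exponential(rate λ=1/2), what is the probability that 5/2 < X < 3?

P(5/2 < X < 3) = ∫_{5/2}^{3} f(x) dx
where f(x) = \frac{e^{- \frac{x}{2}}}{2}
= - \frac{1}{e^{\frac{3}{2}}} + e^{- \frac{5}{4}}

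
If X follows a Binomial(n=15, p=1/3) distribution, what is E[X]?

For X ~ Binomial(n=15, p=1/3), the expected value is:
E[X] = 5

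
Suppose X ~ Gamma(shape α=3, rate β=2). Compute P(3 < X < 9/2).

P(3 < X < 9/2) = ∫_{3}^{9/2} f(x) dx
where f(x) = 4 x^{2} e^{- 2 x}
= \frac{-101 + 50 e^{3}}{2 e^{9}}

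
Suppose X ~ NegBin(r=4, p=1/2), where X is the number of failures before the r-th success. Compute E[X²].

Using the identity E[X²] = Var(X) + (E[X])²:
E[X] = 4
Var(X) = 8
E[X²] = 8 + (4)²
= 24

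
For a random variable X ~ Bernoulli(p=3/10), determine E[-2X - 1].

For X ~ Bernoulli(p=3/10):
E[X] = \frac{3}{10}
E[-2X - 1] = -2 × E[X] - 1 = - \frac{8}{5}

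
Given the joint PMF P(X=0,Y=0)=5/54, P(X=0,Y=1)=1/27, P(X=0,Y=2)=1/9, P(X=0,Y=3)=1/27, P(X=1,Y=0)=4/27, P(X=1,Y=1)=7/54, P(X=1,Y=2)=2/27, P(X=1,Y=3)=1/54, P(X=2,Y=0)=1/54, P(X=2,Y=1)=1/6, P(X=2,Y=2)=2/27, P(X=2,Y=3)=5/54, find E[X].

First find marginal of X:
P(X=0) = 5/18
P(X=1) = 10/27
P(X=2) = 19/54
E[X] = 0 × 5/18 + 1 × 10/27 + 2 × 19/54 = 29/27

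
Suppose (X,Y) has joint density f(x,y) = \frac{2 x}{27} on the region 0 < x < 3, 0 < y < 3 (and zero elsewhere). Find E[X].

f_X(x) = ∫_0^3 \frac{2 x}{27} dy = \frac{2 x}{9}
E[X] = ∫_0^3 x × (\frac{2 x}{9}) dx = 2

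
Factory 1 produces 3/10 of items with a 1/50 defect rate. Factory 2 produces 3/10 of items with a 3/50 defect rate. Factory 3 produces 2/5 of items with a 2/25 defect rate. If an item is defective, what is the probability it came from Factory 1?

Using Bayes' theorem:
P(F1) = 3/10, P(D|F1) = 1/50
P(F2) = 3/10, P(D|F2) = 3/50
P(F3) = 2/5, P(D|F3) = 2/25
P(D) = P(D|F1)P(F1) + P(D|F2)P(F2) + P(D|F3)P(F3)
     = \frac{7}{125}
P(F1|D) = P(D|F1)P(F1) / P(D)
= \frac{3}{28}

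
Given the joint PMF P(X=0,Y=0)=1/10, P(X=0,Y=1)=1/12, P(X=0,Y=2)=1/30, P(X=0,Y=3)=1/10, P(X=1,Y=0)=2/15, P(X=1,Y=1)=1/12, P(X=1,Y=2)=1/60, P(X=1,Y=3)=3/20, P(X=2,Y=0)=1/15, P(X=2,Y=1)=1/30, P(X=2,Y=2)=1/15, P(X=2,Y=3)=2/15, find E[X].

First find marginal of X:
P(X=0) = 19/60
P(X=1) = 23/60
P(X=2) = 3/10
E[X] = 0 × 19/60 + 1 × 23/60 + 2 × 3/10 = 59/60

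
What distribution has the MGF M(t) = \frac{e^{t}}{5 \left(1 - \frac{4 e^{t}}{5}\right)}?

The MGF M(t) = \frac{e^{t}}{5 \left(1 - \frac{4 e^{t}}{5}\right)} is the standard form for the Geometric distribution.
Comparing with the known MGF formula identifies: Geometric(p=1/5), X = trial number of first success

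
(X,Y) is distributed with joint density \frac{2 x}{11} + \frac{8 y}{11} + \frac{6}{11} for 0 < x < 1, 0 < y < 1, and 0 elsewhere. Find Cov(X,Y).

E[XY] = ∫∫ xy × f(x,y) dx dy = \frac{19}{66}
E[X] = \frac{17}{33}
E[Y] = \frac{37}{66}
Cov(X,Y) = E[XY] - E[X]E[Y] = - \frac{1}{1089}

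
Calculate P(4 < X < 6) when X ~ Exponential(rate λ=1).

P(4 < X < 6) = ∫_{4}^{6} f(x) dx
where f(x) = e^{- x}
= - \frac{1 - e^{2}}{e^{6}}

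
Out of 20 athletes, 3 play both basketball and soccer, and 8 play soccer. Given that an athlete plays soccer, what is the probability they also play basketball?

P(A ∩ B) = 3/20
P(B) = 8/20 = 2/5
P(A|B) = P(A ∩ B) / P(B) = (3/20) / (2/5) = 3/8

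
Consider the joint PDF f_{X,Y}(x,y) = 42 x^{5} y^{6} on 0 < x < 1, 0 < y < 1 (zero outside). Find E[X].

E[X] = ∫_0^1 ∫_0^1 x × f(x,y) dy dx
= ∫_0^1 ∫_0^1 x × (42 x^{5} y^{6}) dy dx
= \frac{6}{7}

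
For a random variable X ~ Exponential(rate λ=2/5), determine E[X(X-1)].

E[X(X-1)] = E[X² - X] = E[X²] - E[X]
E[X] = \frac{5}{2}
E[X²] = Var(X) + (E[X])² = \frac{25}{4} + (\frac{5}{2})² = \frac{25}{2}
E[X(X-1)] = \frac{25}{2} - \frac{5}{2} = 10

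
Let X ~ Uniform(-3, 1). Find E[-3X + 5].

For X ~ Uniform(-3, 1):
E[X] = -1
E[-3X + 5] = -3 × E[X] + 5 = 8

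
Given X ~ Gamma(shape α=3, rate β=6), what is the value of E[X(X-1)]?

E[X(X-1)] = E[X² - X] = E[X²] - E[X]
E[X] = \frac{1}{2}
E[X²] = Var(X) + (E[X])² = \frac{1}{12} + (\frac{1}{2})² = \frac{1}{3}
E[X(X-1)] = \frac{1}{3} - \frac{1}{2} = - \frac{1}{6}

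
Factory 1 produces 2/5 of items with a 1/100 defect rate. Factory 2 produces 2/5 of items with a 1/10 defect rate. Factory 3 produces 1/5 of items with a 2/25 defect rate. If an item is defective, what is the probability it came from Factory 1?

Using Bayes' theorem:
P(F1) = 2/5, P(D|F1) = 1/100
P(F2) = 2/5, P(D|F2) = 1/10
P(F3) = 1/5, P(D|F3) = 2/25
P(D) = P(D|F1)P(F1) + P(D|F2)P(F2) + P(D|F3)P(F3)
     = \frac{3}{50}
P(F1|D) = P(D|F1)P(F1) / P(D)
= \frac{1}{15}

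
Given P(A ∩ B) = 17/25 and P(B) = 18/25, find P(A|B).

P(A|B) = P(A ∩ B) / P(B)
= (17/25) / (18/25)
= 17/18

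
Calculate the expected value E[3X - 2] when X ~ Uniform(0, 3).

For X ~ Uniform(0, 3):
E[X] = \frac{3}{2}
E[3X - 2] = 3 × E[X] - 2 = \frac{5}{2}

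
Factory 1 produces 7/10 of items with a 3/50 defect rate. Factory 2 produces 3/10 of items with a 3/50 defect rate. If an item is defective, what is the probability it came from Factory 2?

Using Bayes' theorem:
P(F1) = 7/10, P(D|F1) = 3/50
P(F2) = 3/10, P(D|F2) = 3/50
P(D) = P(D|F1)P(F1) + P(D|F2)P(F2)
     = \frac{3}{50}
P(F2|D) = P(D|F2)P(F2) / P(D)
= \frac{3}{10}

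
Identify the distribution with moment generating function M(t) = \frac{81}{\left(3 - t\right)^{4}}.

The MGF M(t) = \frac{81}{\left(3 - t\right)^{4}} is the standard form for the Gamma distribution.
Comparing with the known MGF formula identifies: Gamma(shape α=4, rate β=3)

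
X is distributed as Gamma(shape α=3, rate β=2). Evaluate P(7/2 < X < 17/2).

P(7/2 < X < 17/2) = ∫_{7/2}^{17/2} f(x) dx
where f(x) = 4 x^{2} e^{- 2 x}
= \frac{65 \left(-5 + e^{10}\right)}{2 e^{17}}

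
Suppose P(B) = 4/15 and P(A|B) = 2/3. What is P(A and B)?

By definition, P(A|B) = P(A ∩ B) / P(B)
So P(A ∩ B) = P(A|B) × P(B)
= 2/3 × 4/15
= 8/45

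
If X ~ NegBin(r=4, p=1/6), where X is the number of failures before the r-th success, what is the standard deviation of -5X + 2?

For X ~ NegBin(r=4, p=1/6), where X is the number of failures before the r-th success:
Var(X) = 120
SD(X) = √(Var(X)) = √(120) = 2 \sqrt{30}
SD(-5X + 2) = |-5| × SD(X) = 5 × 2 \sqrt{30} = 10 \sqrt{30}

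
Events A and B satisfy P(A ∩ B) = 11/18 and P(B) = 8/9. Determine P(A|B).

P(A|B) = P(A ∩ B) / P(B)
= (11/18) / (8/9)
= 11/16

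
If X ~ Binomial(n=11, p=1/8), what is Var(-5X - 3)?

For X ~ Binomial(n=11, p=1/8):
Var(X) = \frac{77}{64}
Var(-5X - 3) = (-5)² × Var(X) = 25 × \frac{77}{64} = \frac{1925}{64}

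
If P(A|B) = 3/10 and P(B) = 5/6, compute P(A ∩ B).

By definition, P(A|B) = P(A ∩ B) / P(B)
So P(A ∩ B) = P(A|B) × P(B)
= 3/10 × 5/6
= 1/4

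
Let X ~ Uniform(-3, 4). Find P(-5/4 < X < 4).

P(-5/4 < X < 4) = ∫_{-5/4}^{4} f(x) dx
where f(x) = \frac{1}{7}
= \frac{3}{4}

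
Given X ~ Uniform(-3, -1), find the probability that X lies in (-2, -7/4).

P(-2 < X < -7/4) = ∫_{-2}^{-7/4} f(x) dx
where f(x) = \frac{1}{2}
= \frac{1}{8}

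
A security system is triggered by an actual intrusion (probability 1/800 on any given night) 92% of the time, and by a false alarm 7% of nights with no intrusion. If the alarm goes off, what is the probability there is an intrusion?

Let D = the rare event, + = positive/flagged.
P(D) = 1/800
P(+|D) = 92/100 = 23/25
P(+|D') = 7/100
P(+) = P(+|D)P(D) + P(+|D')P(D')
     = \frac{23}{25} × \frac{1}{800} + \frac{7}{100} × \frac{799}{800}
     = \frac{1137}{16000}
P(D|+) = P(+|D)P(D)/P(+) = \frac{92}{5685}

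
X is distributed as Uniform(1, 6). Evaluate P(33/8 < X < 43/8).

P(33/8 < X < 43/8) = ∫_{33/8}^{43/8} f(x) dx
where f(x) = \frac{1}{5}
= \frac{1}{4}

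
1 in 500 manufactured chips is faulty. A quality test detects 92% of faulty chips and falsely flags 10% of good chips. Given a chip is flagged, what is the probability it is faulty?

Let D = the rare event, + = positive/flagged.
P(D) = 1/500
P(+|D) = 92/100 = 23/25
P(+|D') = 10/100 = 1/10
P(+) = P(+|D)P(D) + P(+|D')P(D')
     = \frac{23}{25} × \frac{1}{500} + \frac{1}{10} × \frac{499}{500}
     = \frac{2541}{25000}
P(D|+) = P(+|D)P(D)/P(+) = \frac{46}{2541}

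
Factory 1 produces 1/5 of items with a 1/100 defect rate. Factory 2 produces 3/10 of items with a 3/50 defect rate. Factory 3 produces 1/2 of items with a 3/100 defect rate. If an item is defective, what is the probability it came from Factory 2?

Using Bayes' theorem:
P(F1) = 1/5, P(D|F1) = 1/100
P(F2) = 3/10, P(D|F2) = 3/50
P(F3) = 1/2, P(D|F3) = 3/100
P(D) = P(D|F1)P(F1) + P(D|F2)P(F2) + P(D|F3)P(F3)
     = \frac{7}{200}
P(F2|D) = P(D|F2)P(F2) / P(D)
= \frac{18}{35}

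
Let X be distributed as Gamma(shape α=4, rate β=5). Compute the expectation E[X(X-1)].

E[X(X-1)] = E[X² - X] = E[X²] - E[X]
E[X] = \frac{4}{5}
E[X²] = Var(X) + (E[X])² = \frac{4}{25} + (\frac{4}{5})² = \frac{4}{5}
E[X(X-1)] = \frac{4}{5} - \frac{4}{5} = 0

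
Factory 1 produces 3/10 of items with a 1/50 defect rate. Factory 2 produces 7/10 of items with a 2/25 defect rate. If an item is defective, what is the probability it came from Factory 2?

Using Bayes' theorem:
P(F1) = 3/10, P(D|F1) = 1/50
P(F2) = 7/10, P(D|F2) = 2/25
P(D) = P(D|F1)P(F1) + P(D|F2)P(F2)
     = \frac{31}{500}
P(F2|D) = P(D|F2)P(F2) / P(D)
= \frac{28}{31}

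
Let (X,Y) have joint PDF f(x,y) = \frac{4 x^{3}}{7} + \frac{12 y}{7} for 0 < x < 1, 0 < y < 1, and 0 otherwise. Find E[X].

E[X] = ∫_0^1 ∫_0^1 x × f(x,y) dy dx
= ∫_0^1 ∫_0^1 x × (\frac{4 x^{3}}{7} + \frac{12 y}{7}) dy dx
= \frac{19}{35}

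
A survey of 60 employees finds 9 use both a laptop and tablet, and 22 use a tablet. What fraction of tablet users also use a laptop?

P(A ∩ B) = 9/60 = 3/20
P(B) = 22/60 = 11/30
P(A|B) = P(A ∩ B) / P(B) = (3/20) / (11/30) = 9/22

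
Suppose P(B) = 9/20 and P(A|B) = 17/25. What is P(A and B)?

By definition, P(A|B) = P(A ∩ B) / P(B)
So P(A ∩ B) = P(A|B) × P(B)
= 17/25 × 9/20
= 153/500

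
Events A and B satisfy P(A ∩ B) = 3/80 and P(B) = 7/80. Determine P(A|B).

P(A|B) = P(A ∩ B) / P(B)
= (3/80) / (7/80)
= 3/7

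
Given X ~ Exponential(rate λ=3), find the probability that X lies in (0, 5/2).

P(0 < X < 5/2) = ∫_{0}^{5/2} f(x) dx
where f(x) = 3 e^{- 3 x}
= 1 - e^{- \frac{15}{2}}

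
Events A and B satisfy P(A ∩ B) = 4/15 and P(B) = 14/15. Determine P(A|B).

P(A|B) = P(A ∩ B) / P(B)
= (4/15) / (14/15)
= 2/7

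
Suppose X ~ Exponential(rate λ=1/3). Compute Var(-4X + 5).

For X ~ Exponential(rate λ=1/3):
Var(X) = 9
Var(-4X + 5) = (-4)² × Var(X) = 16 × 9 = 144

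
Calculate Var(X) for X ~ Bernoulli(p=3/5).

For X ~ Bernoulli(p=3/5):
Var(X) = \frac{6}{25}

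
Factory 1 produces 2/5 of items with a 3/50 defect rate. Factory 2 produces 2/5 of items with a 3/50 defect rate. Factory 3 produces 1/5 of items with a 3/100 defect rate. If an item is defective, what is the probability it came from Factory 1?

Using Bayes' theorem:
P(F1) = 2/5, P(D|F1) = 3/50
P(F2) = 2/5, P(D|F2) = 3/50
P(F3) = 1/5, P(D|F3) = 3/100
P(D) = P(D|F1)P(F1) + P(D|F2)P(F2) + P(D|F3)P(F3)
     = \frac{27}{500}
P(F1|D) = P(D|F1)P(F1) / P(D)
= \frac{4}{9}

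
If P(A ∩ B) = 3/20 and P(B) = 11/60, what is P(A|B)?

P(A|B) = P(A ∩ B) / P(B)
= (3/20) / (11/60)
= 9/11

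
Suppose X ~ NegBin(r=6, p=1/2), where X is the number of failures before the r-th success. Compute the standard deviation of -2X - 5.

For X ~ NegBin(r=6, p=1/2), where X is the number of failures before the r-th success:
Var(X) = 12
SD(X) = √(Var(X)) = √(12) = 2 \sqrt{3}
SD(-2X - 5) = |-2| × SD(X) = 2 × 2 \sqrt{3} = 4 \sqrt{3}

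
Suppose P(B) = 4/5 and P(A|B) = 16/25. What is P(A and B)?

By definition, P(A|B) = P(A ∩ B) / P(B)
So P(A ∩ B) = P(A|B) × P(B)
= 16/25 × 4/5
= 64/125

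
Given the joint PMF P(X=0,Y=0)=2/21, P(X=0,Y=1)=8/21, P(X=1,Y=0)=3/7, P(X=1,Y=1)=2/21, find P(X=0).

P(X=0) = P(X=0,Y=0) + P(X=0,Y=1)
= 2/21 + 8/21
= 10/21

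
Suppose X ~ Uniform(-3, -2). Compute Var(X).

For X ~ Uniform(-3, -2):
Var(X) = \frac{1}{12}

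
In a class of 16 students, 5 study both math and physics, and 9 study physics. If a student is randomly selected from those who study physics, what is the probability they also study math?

P(A ∩ B) = 5/16
P(B) = 9/16
P(A|B) = P(A ∩ B) / P(B) = (5/16) / (9/16) = 5/9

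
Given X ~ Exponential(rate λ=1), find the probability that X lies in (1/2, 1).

P(1/2 < X < 1) = ∫_{1/2}^{1} f(x) dx
where f(x) = e^{- x}
= - \frac{1}{e} + e^{- \frac{1}{2}}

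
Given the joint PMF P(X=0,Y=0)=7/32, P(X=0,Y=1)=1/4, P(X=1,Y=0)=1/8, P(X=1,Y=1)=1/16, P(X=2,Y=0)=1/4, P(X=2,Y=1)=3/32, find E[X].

First find marginal of X:
P(X=0) = 15/32
P(X=1) = 3/16
P(X=2) = 11/32
E[X] = 0 × 15/32 + 1 × 3/16 + 2 × 11/32 = 7/8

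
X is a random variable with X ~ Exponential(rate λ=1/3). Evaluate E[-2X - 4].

For X ~ Exponential(rate λ=1/3):
E[X] = 3
E[-2X - 4] = -2 × E[X] - 4 = -10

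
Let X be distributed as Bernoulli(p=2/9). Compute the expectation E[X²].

Using the identity E[X²] = Var(X) + (E[X])²:
E[X] = \frac{2}{9}
Var(X) = \frac{14}{81}
E[X²] = \frac{14}{81} + (\frac{2}{9})²
= \frac{2}{9}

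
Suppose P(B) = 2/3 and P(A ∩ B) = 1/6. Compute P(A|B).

P(A|B) = P(A ∩ B) / P(B)
= (1/6) / (2/3)
= 1/4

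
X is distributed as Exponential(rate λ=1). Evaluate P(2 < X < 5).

P(2 < X < 5) = ∫_{2}^{5} f(x) dx
where f(x) = e^{- x}
= - \frac{1 - e^{3}}{e^{5}}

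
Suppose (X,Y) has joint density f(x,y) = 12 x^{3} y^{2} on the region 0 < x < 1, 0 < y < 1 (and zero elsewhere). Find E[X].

E[X] = ∫_0^1 ∫_0^1 x × f(x,y) dy dx
= ∫_0^1 ∫_0^1 x × (12 x^{3} y^{2}) dy dx
= \frac{4}{5}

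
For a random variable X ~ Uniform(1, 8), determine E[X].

For X ~ Uniform(1, 8), the expected value is:
E[X] = \frac{9}{2}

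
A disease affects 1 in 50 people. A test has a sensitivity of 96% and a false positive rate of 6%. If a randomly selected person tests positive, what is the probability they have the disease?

Let D = the rare event, + = positive/flagged.
P(D) = 1/50
P(+|D) = 96/100 = 24/25
P(+|D') = 6/100 = 3/50
P(+) = P(+|D)P(D) + P(+|D')P(D')
     = \frac{24}{25} × \frac{1}{50} + \frac{3}{50} × \frac{49}{50}
     = \frac{39}{500}
P(D|+) = P(+|D)P(D)/P(+) = \frac{16}{65}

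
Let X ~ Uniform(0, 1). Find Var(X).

For X ~ Uniform(0, 1):
Var(X) = \frac{1}{12}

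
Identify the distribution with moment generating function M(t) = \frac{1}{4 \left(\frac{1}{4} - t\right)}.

The MGF M(t) = \frac{1}{4 \left(\frac{1}{4} - t\right)} is the standard form for the Exponential distribution.
Comparing with the known MGF formula identifies: Exponential(rate λ=1/4)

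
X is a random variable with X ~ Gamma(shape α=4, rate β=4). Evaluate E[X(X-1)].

E[X(X-1)] = E[X² - X] = E[X²] - E[X]
E[X] = 1
E[X²] = Var(X) + (E[X])² = \frac{1}{4} + (1)² = \frac{5}{4}
E[X(X-1)] = \frac{5}{4} - 1 = \frac{1}{4}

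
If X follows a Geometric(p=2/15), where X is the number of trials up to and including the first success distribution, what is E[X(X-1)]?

E[X(X-1)] = E[X² - X] = E[X²] - E[X]
E[X] = \frac{15}{2}
E[X²] = Var(X) + (E[X])² = \frac{195}{4} + (\frac{15}{2})² = 105
E[X(X-1)] = 105 - \frac{15}{2} = \frac{195}{2}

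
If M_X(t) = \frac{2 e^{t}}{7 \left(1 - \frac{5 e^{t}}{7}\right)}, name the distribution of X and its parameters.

The MGF M(t) = \frac{2 e^{t}}{7 \left(1 - \frac{5 e^{t}}{7}\right)} is the standard form for the Geometric distribution.
Comparing with the known MGF formula identifies: Geometric(p=2/7), X = trial number of first success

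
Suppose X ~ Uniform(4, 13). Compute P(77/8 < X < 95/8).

P(77/8 < X < 95/8) = ∫_{77/8}^{95/8} f(x) dx
where f(x) = \frac{1}{9}
= \frac{1}{4}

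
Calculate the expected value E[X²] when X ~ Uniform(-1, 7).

Using the identity E[X²] = Var(X) + (E[X])²:
E[X] = 3
Var(X) = \frac{16}{3}
E[X²] = \frac{16}{3} + (3)²
= \frac{43}{3}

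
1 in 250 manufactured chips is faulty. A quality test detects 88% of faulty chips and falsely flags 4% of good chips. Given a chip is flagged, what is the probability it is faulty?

Let D = the rare event, + = positive/flagged.
P(D) = 1/250
P(+|D) = 88/100 = 22/25
P(+|D') = 4/100 = 1/25
P(+) = P(+|D)P(D) + P(+|D')P(D')
     = \frac{22}{25} × \frac{1}{250} + \frac{1}{25} × \frac{249}{250}
     = \frac{271}{6250}
P(D|+) = P(+|D)P(D)/P(+) = \frac{22}{271}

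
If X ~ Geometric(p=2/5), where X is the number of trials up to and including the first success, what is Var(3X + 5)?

For X ~ Geometric(p=2/5), where X is the number of trials up to and including the first success:
Var(X) = \frac{15}{4}
Var(3X + 5) = (3)² × Var(X) = 9 × \frac{15}{4} = \frac{135}{4}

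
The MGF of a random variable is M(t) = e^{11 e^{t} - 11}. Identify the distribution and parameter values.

The MGF M(t) = e^{11 e^{t} - 11} is the standard form for the Poisson distribution.
Comparing with the known MGF formula identifies: Poisson(λ=11)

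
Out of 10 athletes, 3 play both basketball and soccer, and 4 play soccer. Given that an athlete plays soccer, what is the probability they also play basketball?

P(A ∩ B) = 3/10
P(B) = 4/10 = 2/5
P(A|B) = P(A ∩ B) / P(B) = (3/10) / (2/5) = 3/4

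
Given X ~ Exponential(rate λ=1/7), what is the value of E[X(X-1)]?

E[X(X-1)] = E[X² - X] = E[X²] - E[X]
E[X] = 7
E[X²] = Var(X) + (E[X])² = 49 + (7)² = 98
E[X(X-1)] = 98 - 7 = 91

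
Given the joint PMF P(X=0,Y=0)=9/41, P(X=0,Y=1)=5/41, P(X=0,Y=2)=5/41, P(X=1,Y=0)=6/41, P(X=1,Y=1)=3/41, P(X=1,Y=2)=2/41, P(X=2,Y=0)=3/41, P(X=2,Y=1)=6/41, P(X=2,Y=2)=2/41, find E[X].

First find marginal of X:
P(X=0) = 19/41
P(X=1) = 11/41
P(X=2) = 11/41
E[X] = 0 × 19/41 + 1 × 11/41 + 2 × 11/41 = 33/41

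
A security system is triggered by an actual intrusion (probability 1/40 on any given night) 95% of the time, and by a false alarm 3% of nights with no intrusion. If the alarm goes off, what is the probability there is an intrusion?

Let D = the rare event, + = positive/flagged.
P(D) = 1/40
P(+|D) = 95/100 = 19/20
P(+|D') = 3/100
P(+) = P(+|D)P(D) + P(+|D')P(D')
     = \frac{19}{20} × \frac{1}{40} + \frac{3}{100} × \frac{39}{40}
     = \frac{53}{1000}
P(D|+) = P(+|D)P(D)/P(+) = \frac{95}{212}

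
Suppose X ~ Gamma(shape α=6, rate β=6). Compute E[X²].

Using the identity E[X²] = Var(X) + (E[X])²:
E[X] = 1
Var(X) = \frac{1}{6}
E[X²] = \frac{1}{6} + (1)²
= \frac{7}{6}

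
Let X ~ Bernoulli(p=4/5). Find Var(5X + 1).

For X ~ Bernoulli(p=4/5):
Var(X) = \frac{4}{25}
Var(5X + 1) = (5)² × Var(X) = 25 × \frac{4}{25} = 4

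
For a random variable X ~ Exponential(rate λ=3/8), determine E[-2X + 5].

For X ~ Exponential(rate λ=3/8):
E[X] = \frac{8}{3}
E[-2X + 5] = -2 × E[X] + 5 = - \frac{1}{3}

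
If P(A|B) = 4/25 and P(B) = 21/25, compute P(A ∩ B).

By definition, P(A|B) = P(A ∩ B) / P(B)
So P(A ∩ B) = P(A|B) × P(B)
= 4/25 × 21/25
= 84/625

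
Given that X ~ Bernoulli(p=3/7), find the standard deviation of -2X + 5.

For X ~ Bernoulli(p=3/7):
Var(X) = \frac{12}{49}
SD(X) = √(Var(X)) = √(\frac{12}{49}) = \frac{2 \sqrt{3}}{7}
SD(-2X + 5) = |-2| × SD(X) = 2 × \frac{2 \sqrt{3}}{7} = \frac{4 \sqrt{3}}{7}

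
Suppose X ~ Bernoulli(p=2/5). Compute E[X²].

Using the identity E[X²] = Var(X) + (E[X])²:
E[X] = \frac{2}{5}
Var(X) = \frac{6}{25}
E[X²] = \frac{6}{25} + (\frac{2}{5})²
= \frac{2}{5}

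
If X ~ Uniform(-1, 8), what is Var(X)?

For X ~ Uniform(-1, 8):
Var(X) = \frac{27}{4}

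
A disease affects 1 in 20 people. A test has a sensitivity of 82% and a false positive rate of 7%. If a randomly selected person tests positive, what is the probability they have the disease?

Let D = the rare event, + = positive/flagged.
P(D) = 1/20
P(+|D) = 82/100 = 41/50
P(+|D') = 7/100
P(+) = P(+|D)P(D) + P(+|D')P(D')
     = \frac{41}{50} × \frac{1}{20} + \frac{7}{100} × \frac{19}{20}
     = \frac{43}{400}
P(D|+) = P(+|D)P(D)/P(+) = \frac{82}{215}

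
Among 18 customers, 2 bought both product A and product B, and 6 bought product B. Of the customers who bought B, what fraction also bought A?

P(A ∩ B) = 2/18 = 1/9
P(B) = 6/18 = 1/3
P(A|B) = P(A ∩ B) / P(B) = (1/9) / (1/3) = 1/3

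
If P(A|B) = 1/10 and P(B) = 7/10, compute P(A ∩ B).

By definition, P(A|B) = P(A ∩ B) / P(B)
So P(A ∩ B) = P(A|B) × P(B)
= 1/10 × 7/10
= 7/100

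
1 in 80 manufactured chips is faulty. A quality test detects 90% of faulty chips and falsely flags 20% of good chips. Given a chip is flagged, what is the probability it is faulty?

Let D = the rare event, + = positive/flagged.
P(D) = 1/80
P(+|D) = 90/100 = 9/10
P(+|D') = 20/100 = 1/5
P(+) = P(+|D)P(D) + P(+|D')P(D')
     = \frac{9}{10} × \frac{1}{80} + \frac{1}{5} × \frac{79}{80}
     = \frac{167}{800}
P(D|+) = P(+|D)P(D)/P(+) = \frac{9}{167}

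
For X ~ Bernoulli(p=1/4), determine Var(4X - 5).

For X ~ Bernoulli(p=1/4):
Var(X) = \frac{3}{16}
Var(4X - 5) = (4)² × Var(X) = 16 × \frac{3}{16} = 3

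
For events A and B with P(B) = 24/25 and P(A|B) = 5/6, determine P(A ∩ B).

By definition, P(A|B) = P(A ∩ B) / P(B)
So P(A ∩ B) = P(A|B) × P(B)
= 5/6 × 24/25
= 4/5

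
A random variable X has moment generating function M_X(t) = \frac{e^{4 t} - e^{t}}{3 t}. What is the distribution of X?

The MGF M(t) = \frac{e^{4 t} - e^{t}}{3 t} is the standard form for the Uniform distribution.
Comparing with the known MGF formula identifies: Uniform(1, 4)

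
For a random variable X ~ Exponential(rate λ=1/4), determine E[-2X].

For X ~ Exponential(rate λ=1/4):
E[X] = 4
E[-2X] = -2 × E[X] + 0 = -8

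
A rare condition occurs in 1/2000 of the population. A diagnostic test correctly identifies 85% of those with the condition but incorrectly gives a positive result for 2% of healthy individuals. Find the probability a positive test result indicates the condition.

Let D = the rare event, + = positive/flagged.
P(D) = 1/2000
P(+|D) = 85/100 = 17/20
P(+|D') = 2/100 = 1/50
P(+) = P(+|D)P(D) + P(+|D')P(D')
     = \frac{17}{20} × \frac{1}{2000} + \frac{1}{50} × \frac{1999}{2000}
     = \frac{4083}{200000}
P(D|+) = P(+|D)P(D)/P(+) = \frac{85}{4083}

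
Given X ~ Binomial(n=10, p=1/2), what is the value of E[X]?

For X ~ Binomial(n=10, p=1/2), the expected value is:
E[X] = 5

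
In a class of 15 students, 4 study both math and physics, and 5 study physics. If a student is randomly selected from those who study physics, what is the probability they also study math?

P(A ∩ B) = 4/15
P(B) = 5/15 = 1/3
P(A|B) = P(A ∩ B) / P(B) = (4/15) / (1/3) = 4/5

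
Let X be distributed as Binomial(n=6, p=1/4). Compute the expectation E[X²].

Using the identity E[X²] = Var(X) + (E[X])²:
E[X] = \frac{3}{2}
Var(X) = \frac{9}{8}
E[X²] = \frac{9}{8} + (\frac{3}{2})²
= \frac{27}{8}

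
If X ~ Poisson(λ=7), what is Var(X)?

For X ~ Poisson(λ=7):
Var(X) = 7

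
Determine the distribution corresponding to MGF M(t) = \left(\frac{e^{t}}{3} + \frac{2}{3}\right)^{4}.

The MGF M(t) = \left(\frac{e^{t}}{3} + \frac{2}{3}\right)^{4} is the standard form for the Binomial distribution.
Comparing with the known MGF formula identifies: Binomial(n=4, p=1/3)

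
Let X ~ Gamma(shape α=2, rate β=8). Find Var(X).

For X ~ Gamma(shape α=2, rate β=8):
Var(X) = \frac{1}{32}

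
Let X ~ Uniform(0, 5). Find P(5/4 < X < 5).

P(5/4 < X < 5) = ∫_{5/4}^{5} f(x) dx
where f(x) = \frac{1}{5}
= \frac{3}{4}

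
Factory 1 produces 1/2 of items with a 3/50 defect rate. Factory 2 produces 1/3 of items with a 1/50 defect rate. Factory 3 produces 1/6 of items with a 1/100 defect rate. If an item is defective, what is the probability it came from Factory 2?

Using Bayes' theorem:
P(F1) = 1/2, P(D|F1) = 3/50
P(F2) = 1/3, P(D|F2) = 1/50
P(F3) = 1/6, P(D|F3) = 1/100
P(D) = P(D|F1)P(F1) + P(D|F2)P(F2) + P(D|F3)P(F3)
     = \frac{23}{600}
P(F2|D) = P(D|F2)P(F2) / P(D)
= \frac{4}{23}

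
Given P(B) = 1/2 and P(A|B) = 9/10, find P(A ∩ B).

By definition, P(A|B) = P(A ∩ B) / P(B)
So P(A ∩ B) = P(A|B) × P(B)
= 9/10 × 1/2
= 9/20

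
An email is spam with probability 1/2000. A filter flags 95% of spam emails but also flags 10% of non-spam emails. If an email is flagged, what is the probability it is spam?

Let D = the rare event, + = positive/flagged.
P(D) = 1/2000
P(+|D) = 95/100 = 19/20
P(+|D') = 10/100 = 1/10
P(+) = P(+|D)P(D) + P(+|D')P(D')
     = \frac{19}{20} × \frac{1}{2000} + \frac{1}{10} × \frac{1999}{2000}
     = \frac{4017}{40000}
P(D|+) = P(+|D)P(D)/P(+) = \frac{19}{4017}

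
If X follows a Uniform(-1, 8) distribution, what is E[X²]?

Using the identity E[X²] = Var(X) + (E[X])²:
E[X] = \frac{7}{2}
Var(X) = \frac{27}{4}
E[X²] = \frac{27}{4} + (\frac{7}{2})²
= 19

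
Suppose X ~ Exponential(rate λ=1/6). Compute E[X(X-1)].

E[X(X-1)] = E[X² - X] = E[X²] - E[X]
E[X] = 6
E[X²] = Var(X) + (E[X])² = 36 + (6)² = 72
E[X(X-1)] = 72 - 6 = 66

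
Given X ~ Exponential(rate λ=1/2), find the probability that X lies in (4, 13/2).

P(4 < X < 13/2) = ∫_{4}^{13/2} f(x) dx
where f(x) = \frac{e^{- \frac{x}{2}}}{2}
= - \frac{1}{e^{\frac{13}{4}}} + e^{-2}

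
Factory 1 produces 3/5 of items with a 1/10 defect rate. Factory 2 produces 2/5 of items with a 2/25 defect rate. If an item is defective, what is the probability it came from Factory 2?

Using Bayes' theorem:
P(F1) = 3/5, P(D|F1) = 1/10
P(F2) = 2/5, P(D|F2) = 2/25
P(D) = P(D|F1)P(F1) + P(D|F2)P(F2)
     = \frac{23}{250}
P(F2|D) = P(D|F2)P(F2) / P(D)
= \frac{8}{23}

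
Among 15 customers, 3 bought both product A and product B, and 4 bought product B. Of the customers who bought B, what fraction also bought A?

P(A ∩ B) = 3/15 = 1/5
P(B) = 4/15
P(A|B) = P(A ∩ B) / P(B) = (1/5) / (4/15) = 3/4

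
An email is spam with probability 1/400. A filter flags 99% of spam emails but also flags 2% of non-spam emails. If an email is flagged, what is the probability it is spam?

Let D = the rare event, + = positive/flagged.
P(D) = 1/400
P(+|D) = 99/100
P(+|D') = 2/100 = 1/50
P(+) = P(+|D)P(D) + P(+|D')P(D')
     = \frac{99}{100} × \frac{1}{400} + \frac{1}{50} × \frac{399}{400}
     = \frac{897}{40000}
P(D|+) = P(+|D)P(D)/P(+) = \frac{33}{299}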